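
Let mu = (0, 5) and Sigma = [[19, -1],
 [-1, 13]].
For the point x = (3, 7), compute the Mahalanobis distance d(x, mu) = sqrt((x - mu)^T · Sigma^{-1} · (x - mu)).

Step 1 — centre the observation: (x - mu) = (3, 2).

Step 2 — invert Sigma. det(Sigma) = 19·13 - (-1)² = 246.
  Sigma^{-1} = (1/det) · [[d, -b], [-b, a]] = [[0.0528, 0.0041],
 [0.0041, 0.0772]].

Step 3 — form the quadratic (x - mu)^T · Sigma^{-1} · (x - mu):
  Sigma^{-1} · (x - mu) = (0.1667, 0.1667).
  (x - mu)^T · [Sigma^{-1} · (x - mu)] = (3)·(0.1667) + (2)·(0.1667) = 0.8333.

Step 4 — take square root: d = √(0.8333) ≈ 0.9129.

d(x, mu) = √(0.8333) ≈ 0.9129


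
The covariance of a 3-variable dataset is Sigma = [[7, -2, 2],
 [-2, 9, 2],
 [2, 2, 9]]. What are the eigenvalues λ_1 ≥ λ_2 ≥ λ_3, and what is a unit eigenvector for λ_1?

Step 1 — characteristic polynomial p(λ) = det(λI - Sigma) = λ³ - tr·λ² + c_1·λ - det, where tr = trace, c_1 = sum of the principal 2×2 minors, det = det(Sigma):
  tr = 7 + 9 + 9 = 25,
  c_1 = (7·9 - (-2)²) + (7·9 - (2)²) + (9·9 - (2)²) = 59 + 59 + 77 = 195,
  det = 7·(9·9 - (2)²) - (-2)·((-2)·9 - (2)·(2)) + (2)·((-2)·(2) - 9·(2)) = 7·(77) - (-2)·(-22) + (2)·(-22) = 451.
  So p(λ) = λ³ - 25λ² + 195λ - 451.
Step 2 — look for an integer root (rational root theorem: any rational root is an integer divisor of 451). Testing λ = 11:
  p(11) = 1331 - 3025 + 2145 - 451 = 0  ✓
  Dividing out (λ - 11): p(λ) = (λ - 11)(λ² - 14λ + 41).
Step 3 — remaining eigenvalues from the quadratic λ² - 14λ + 41 = 0:
  Δ = 14² - 4·41 = 196 - 164 = 32,  λ = (14 ± √32)/2 = (14 ± 5.6569)/2 ≈ 9.8284 or 4.1716.
  Sorted: λ_1 = 11,  λ_2 = 9.8284,  λ_3 = 4.1716  (check: sum = 25 = tr ✓).

Step 4 — unit eigenvector for λ_1 = 11: v spans the null space of (Sigma - λ_1 I), whose rows are
  r_1 = (-4, -2, 2),  r_2 = (-2, -2, 2),  r_3 = (2, 2, -2).
  v is orthogonal to every row, so take v ∝ r_1 × r_2 = ((-2)·(2) - (2)·(-2), (2)·(-2) - (-4)·(2), (-4)·(-2) - (-2)·(-2)) = (0, 4, 4).
  Rescale (divide by 4): u = (0, 1, 1).
  ||u|| = √((0)² + (1)² + (1)²) = √(2) ≈ 1.4142,  v_1 = u/||u|| ≈ (0, 0.7071, 0.7071) (||v_1|| = 1).

λ_1 = 11,  λ_2 = 9.8284,  λ_3 = 4.1716;  v_1 ≈ (0, 0.7071, 0.7071)


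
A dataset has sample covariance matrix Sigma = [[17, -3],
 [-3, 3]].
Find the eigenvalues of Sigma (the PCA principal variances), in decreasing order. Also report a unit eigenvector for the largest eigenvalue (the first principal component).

Step 1 — characteristic polynomial of 2×2 Sigma:
  det(Sigma - λI) = λ² - trace · λ + det = 0.
  trace = 17 + 3 = 20, det = 17·3 - (-3)² = 42.
Step 2 — discriminant:
  Δ = trace² - 4·det = 400 - 168 = 232.
Step 3 — eigenvalues:
  λ = (trace ± √Δ)/2 = (20 ± 15.2315)/2,
  λ_1 = 17.6158,  λ_2 = 2.3842.

Step 4 — unit eigenvector for λ_1: solve (Sigma - λ_1 I)v = 0. First row:
  (17 - 17.6158)·v_x + (-3)·v_y = 0, i.e. (-0.6158)·v_x + (-3)·v_y = 0,
  so v ∝ (b, λ_1 - a) = (-3, 0.6158); multiply by -1 so the first entry is positive: u = (3, -0.6158).
  ||u|| = √((3)² + (-0.6158)²) = √(9.3792) ≈ 3.0625,
  v_1 = u/||u|| ≈ (0.9796, -0.2011) (||v_1|| = 1).

λ_1 = 17.6158,  λ_2 = 2.3842;  v_1 ≈ (0.9796, -0.2011)


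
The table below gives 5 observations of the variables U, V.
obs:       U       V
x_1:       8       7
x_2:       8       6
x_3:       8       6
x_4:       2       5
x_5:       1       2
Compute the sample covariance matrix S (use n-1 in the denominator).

Step 1 — column means:
  mean(U) = (8 + 8 + 8 + 2 + 1) / 5 = 27/5 = 5.4
  mean(V) = (7 + 6 + 6 + 5 + 2) / 5 = 26/5 = 5.2

Step 2 — sample covariance S[i,j] = (1/(n-1)) · Σ_k (x_{k,i} - mean_i) · (x_{k,j} - mean_j), with n-1 = 4.
  S[U,U] = ((2.6)·(2.6) + (2.6)·(2.6) + (2.6)·(2.6) + (-3.4)·(-3.4) + (-4.4)·(-4.4)) / 4 = 51.2/4 = 12.8
  S[U,V] = ((2.6)·(1.8) + (2.6)·(0.8) + (2.6)·(0.8) + (-3.4)·(-0.2) + (-4.4)·(-3.2)) / 4 = 23.6/4 = 5.9
  S[V,V] = ((1.8)·(1.8) + (0.8)·(0.8) + (0.8)·(0.8) + (-0.2)·(-0.2) + (-3.2)·(-3.2)) / 4 = 14.8/4 = 3.7

S is symmetric (S[j,i] = S[i,j]). Assembling:

S = [[12.8, 5.9],
 [5.9, 3.7]]


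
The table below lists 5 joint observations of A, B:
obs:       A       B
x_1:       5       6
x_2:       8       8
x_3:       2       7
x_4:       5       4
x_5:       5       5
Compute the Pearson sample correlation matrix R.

Step 1 — column means:
  mean(A) = (5 + 8 + 2 + 5 + 5) / 5 = 25/5 = 5
  mean(B) = (6 + 8 + 7 + 4 + 5) / 5 = 30/5 = 6

Step 2 — sample variances and covariances s[i,j] = (1/(n-1)) · Σ_k (x_{k,i} - mean_i) · (x_{k,j} - mean_j), with n-1 = 4:
  s[A,A] = ((0)·(0) + (3)·(3) + (-3)·(-3) + (0)·(0) + (0)·(0)) / 4 = 18/4 = 4.5
  s[A,B] = ((0)·(0) + (3)·(2) + (-3)·(1) + (0)·(-2) + (0)·(-1)) / 4 = 3/4 = 0.75
  s[B,B] = ((0)·(0) + (2)·(2) + (1)·(1) + (-2)·(-2) + (-1)·(-1)) / 4 = 10/4 = 2.5
  Sample standard deviations s_i = √(s[i,i]):
  s(A) = √(4.5) = 2.1213
  s(B) = √(2.5) = 1.5811

Step 3 — r_{ij} = s_{ij} / (s_i · s_j):
  r[A,A] = 1 (diagonal).
  r[A,B] = 0.75 / (2.1213 · 1.5811) = 0.75 / 3.3541 = 0.2236
  r[B,B] = 1 (diagonal).

R is symmetric with unit diagonal. Assembling:

R = [[1, 0.2236],
 [0.2236, 1]]


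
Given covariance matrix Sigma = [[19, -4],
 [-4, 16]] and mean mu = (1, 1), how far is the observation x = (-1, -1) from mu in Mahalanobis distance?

Step 1 — centre the observation: (x - mu) = (-2, -2).

Step 2 — invert Sigma. det(Sigma) = 19·16 - (-4)² = 288.
  Sigma^{-1} = (1/det) · [[d, -b], [-b, a]] = [[0.0556, 0.0139],
 [0.0139, 0.066]].

Step 3 — form the quadratic (x - mu)^T · Sigma^{-1} · (x - mu):
  Sigma^{-1} · (x - mu) = (-0.1389, -0.1597).
  (x - mu)^T · [Sigma^{-1} · (x - mu)] = (-2)·(-0.1389) + (-2)·(-0.1597) = 0.5972.

Step 4 — take square root: d = √(0.5972) ≈ 0.7728.

d(x, mu) = √(0.5972) ≈ 0.7728


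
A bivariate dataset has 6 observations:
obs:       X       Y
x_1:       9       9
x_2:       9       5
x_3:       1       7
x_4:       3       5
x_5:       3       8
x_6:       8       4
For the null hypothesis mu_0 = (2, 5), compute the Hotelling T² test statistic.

Step 1 — sample mean vector:
  mean(X) = (9 + 9 + 1 + 3 + 3 + 8) / 6 = 33/6 = 5.5
  mean(Y) = (9 + 5 + 7 + 5 + 8 + 4) / 6 = 38/6 = 6.3333
  x̄ = (5.5, 6.3333),  deviation x̄ - mu_0 = (5.5, 6.3333) - (2, 5) = (3.5, 1.3333).

Step 2 — sample covariance matrix, S[i,j] = (1/(n-1)) · Σ_k (x_{k,i} - mean_i) · (x_{k,j} - mean_j), divisor n-1 = 5:
  S[X,X] = ((3.5)·(3.5) + (3.5)·(3.5) + (-4.5)·(-4.5) + (-2.5)·(-2.5) + (-2.5)·(-2.5) + (2.5)·(2.5)) / 5 = 63.5/5 = 12.7
  S[X,Y] = ((3.5)·(2.6667) + (3.5)·(-1.3333) + (-4.5)·(0.6667) + (-2.5)·(-1.3333) + (-2.5)·(1.6667) + (2.5)·(-2.3333)) / 5 = -5/5 = -1
  S[Y,Y] = ((2.6667)·(2.6667) + (-1.3333)·(-1.3333) + (0.6667)·(0.6667) + (-1.3333)·(-1.3333) + (1.6667)·(1.6667) + (-2.3333)·(-2.3333)) / 5 = 19.3333/5 = 3.8667
  S = [[12.7, -1],
 [-1, 3.8667]].

Step 3 — invert S. det(S) = 12.7·3.8667 - (-1)² = 48.1067.
  S^{-1} = (1/det) · [[d, -b], [-b, a]] = [[0.0804, 0.0208],
 [0.0208, 0.264]].

Step 4 — quadratic form (x̄ - mu_0)^T · S^{-1} · (x̄ - mu_0):
  S^{-1} · (x̄ - mu_0) = (0.309, 0.4248),
  (x̄ - mu_0)^T · [...] = (3.5)·(0.309) + (1.3333)·(0.4248) = 1.648.

Step 5 — scale by n: T² = 6 · 1.648 = 9.8877.

T² ≈ 9.8877


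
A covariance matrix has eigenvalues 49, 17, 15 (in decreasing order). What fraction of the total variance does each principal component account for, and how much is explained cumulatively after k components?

Step 1 — total variance = trace(Sigma) = Σ λ_i = 49 + 17 + 15 = 81.

Step 2 — fraction explained by component i = λ_i / Σ λ:
  PC1: 49/81 = 0.6049
  PC2: 17/81 = 0.2099
  PC3: 15/81 = 0.1852

Step 3 — cumulative fraction after k components = (λ_1 + ... + λ_k) / Σ λ:
  k = 1: 49/81 = 0.6049
  k = 2: (49 + 17)/81 = 66/81 = 0.8148
  k = 3: (49 + 17 + 15)/81 = 81/81 = 1

Summary (fraction, with percent):

explained: PC1 0.6049 (60.49%), PC2 0.2099 (20.99%), PC3 0.1852 (18.52%);  cumulative: 0.6049, 0.8148, 1


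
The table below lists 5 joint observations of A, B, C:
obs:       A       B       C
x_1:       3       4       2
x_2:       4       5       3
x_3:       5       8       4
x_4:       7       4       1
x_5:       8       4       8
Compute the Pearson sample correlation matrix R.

Step 1 — column means:
  mean(A) = (3 + 4 + 5 + 7 + 8) / 5 = 27/5 = 5.4
  mean(B) = (4 + 5 + 8 + 4 + 4) / 5 = 25/5 = 5
  mean(C) = (2 + 3 + 4 + 1 + 8) / 5 = 18/5 = 3.6

Step 2 — sample variances and covariances s[i,j] = (1/(n-1)) · Σ_k (x_{k,i} - mean_i) · (x_{k,j} - mean_j), with n-1 = 4:
  s[A,A] = ((-2.4)·(-2.4) + (-1.4)·(-1.4) + (-0.4)·(-0.4) + (1.6)·(1.6) + (2.6)·(2.6)) / 4 = 17.2/4 = 4.3
  s[A,B] = ((-2.4)·(-1) + (-1.4)·(0) + (-0.4)·(3) + (1.6)·(-1) + (2.6)·(-1)) / 4 = -3/4 = -0.75
  s[A,C] = ((-2.4)·(-1.6) + (-1.4)·(-0.6) + (-0.4)·(0.4) + (1.6)·(-2.6) + (2.6)·(4.4)) / 4 = 11.8/4 = 2.95
  s[B,B] = ((-1)·(-1) + (0)·(0) + (3)·(3) + (-1)·(-1) + (-1)·(-1)) / 4 = 12/4 = 3
  s[B,C] = ((-1)·(-1.6) + (0)·(-0.6) + (3)·(0.4) + (-1)·(-2.6) + (-1)·(4.4)) / 4 = 1/4 = 0.25
  s[C,C] = ((-1.6)·(-1.6) + (-0.6)·(-0.6) + (0.4)·(0.4) + (-2.6)·(-2.6) + (4.4)·(4.4)) / 4 = 29.2/4 = 7.3
  Sample standard deviations s_i = √(s[i,i]):
  s(A) = √(4.3) = 2.0736
  s(B) = √(3) = 1.7321
  s(C) = √(7.3) = 2.7019

Step 3 — r_{ij} = s_{ij} / (s_i · s_j):
  r[A,A] = 1 (diagonal).
  r[A,B] = -0.75 / (2.0736 · 1.7321) = -0.75 / 3.5917 = -0.2088
  r[A,C] = 2.95 / (2.0736 · 2.7019) = 2.95 / 5.6027 = 0.5265
  r[B,B] = 1 (diagonal).
  r[B,C] = 0.25 / (1.7321 · 2.7019) = 0.25 / 4.6797 = 0.0534
  r[C,C] = 1 (diagonal).

R is symmetric with unit diagonal. Assembling:

R = [[1, -0.2088, 0.5265],
 [-0.2088, 1, 0.0534],
 [0.5265, 0.0534, 1]]


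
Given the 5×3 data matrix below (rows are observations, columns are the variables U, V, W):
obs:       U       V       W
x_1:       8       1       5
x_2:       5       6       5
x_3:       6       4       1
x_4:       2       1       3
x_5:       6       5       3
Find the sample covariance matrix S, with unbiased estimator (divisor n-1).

Step 1 — column means:
  mean(U) = (8 + 5 + 6 + 2 + 6) / 5 = 27/5 = 5.4
  mean(V) = (1 + 6 + 4 + 1 + 5) / 5 = 17/5 = 3.4
  mean(W) = (5 + 5 + 1 + 3 + 3) / 5 = 17/5 = 3.4

Step 2 — sample covariance S[i,j] = (1/(n-1)) · Σ_k (x_{k,i} - mean_i) · (x_{k,j} - mean_j), with n-1 = 4.
  S[U,U] = ((2.6)·(2.6) + (-0.4)·(-0.4) + (0.6)·(0.6) + (-3.4)·(-3.4) + (0.6)·(0.6)) / 4 = 19.2/4 = 4.8
  S[U,V] = ((2.6)·(-2.4) + (-0.4)·(2.6) + (0.6)·(0.6) + (-3.4)·(-2.4) + (0.6)·(1.6)) / 4 = 2.2/4 = 0.55
  S[U,W] = ((2.6)·(1.6) + (-0.4)·(1.6) + (0.6)·(-2.4) + (-3.4)·(-0.4) + (0.6)·(-0.4)) / 4 = 3.2/4 = 0.8
  S[V,V] = ((-2.4)·(-2.4) + (2.6)·(2.6) + (0.6)·(0.6) + (-2.4)·(-2.4) + (1.6)·(1.6)) / 4 = 21.2/4 = 5.3
  S[V,W] = ((-2.4)·(1.6) + (2.6)·(1.6) + (0.6)·(-2.4) + (-2.4)·(-0.4) + (1.6)·(-0.4)) / 4 = -0.8/4 = -0.2
  S[W,W] = ((1.6)·(1.6) + (1.6)·(1.6) + (-2.4)·(-2.4) + (-0.4)·(-0.4) + (-0.4)·(-0.4)) / 4 = 11.2/4 = 2.8

S is symmetric (S[j,i] = S[i,j]). Assembling:

S = [[4.8, 0.55, 0.8],
 [0.55, 5.3, -0.2],
 [0.8, -0.2, 2.8]]


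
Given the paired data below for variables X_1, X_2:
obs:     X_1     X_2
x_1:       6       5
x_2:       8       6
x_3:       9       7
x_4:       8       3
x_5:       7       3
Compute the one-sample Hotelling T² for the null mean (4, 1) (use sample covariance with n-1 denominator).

Step 1 — sample mean vector:
  mean(X_1) = (6 + 8 + 9 + 8 + 7) / 5 = 38/5 = 7.6
  mean(X_2) = (5 + 6 + 7 + 3 + 3) / 5 = 24/5 = 4.8
  x̄ = (7.6, 4.8),  deviation x̄ - mu_0 = (7.6, 4.8) - (4, 1) = (3.6, 3.8).

Step 2 — sample covariance matrix, S[i,j] = (1/(n-1)) · Σ_k (x_{k,i} - mean_i) · (x_{k,j} - mean_j), divisor n-1 = 4:
  S[X_1,X_1] = ((-1.6)·(-1.6) + (0.4)·(0.4) + (1.4)·(1.4) + (0.4)·(0.4) + (-0.6)·(-0.6)) / 4 = 5.2/4 = 1.3
  S[X_1,X_2] = ((-1.6)·(0.2) + (0.4)·(1.2) + (1.4)·(2.2) + (0.4)·(-1.8) + (-0.6)·(-1.8)) / 4 = 3.6/4 = 0.9
  S[X_2,X_2] = ((0.2)·(0.2) + (1.2)·(1.2) + (2.2)·(2.2) + (-1.8)·(-1.8) + (-1.8)·(-1.8)) / 4 = 12.8/4 = 3.2
  S = [[1.3, 0.9],
 [0.9, 3.2]].

Step 3 — invert S. det(S) = 1.3·3.2 - (0.9)² = 3.35.
  S^{-1} = (1/det) · [[d, -b], [-b, a]] = [[0.9552, -0.2687],
 [-0.2687, 0.3881]].

Step 4 — quadratic form (x̄ - mu_0)^T · S^{-1} · (x̄ - mu_0):
  S^{-1} · (x̄ - mu_0) = (2.4179, 0.5075),
  (x̄ - mu_0)^T · [...] = (3.6)·(2.4179) + (3.8)·(0.5075) = 10.6328.

Step 5 — scale by n: T² = 5 · 10.6328 = 53.1642.

T² ≈ 53.1642


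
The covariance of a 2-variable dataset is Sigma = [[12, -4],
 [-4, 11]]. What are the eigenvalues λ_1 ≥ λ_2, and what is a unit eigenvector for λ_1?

Step 1 — characteristic polynomial of 2×2 Sigma:
  det(Sigma - λI) = λ² - trace · λ + det = 0.
  trace = 12 + 11 = 23, det = 12·11 - (-4)² = 116.
Step 2 — discriminant:
  Δ = trace² - 4·det = 529 - 464 = 65.
Step 3 — eigenvalues:
  λ = (trace ± √Δ)/2 = (23 ± 8.0623)/2,
  λ_1 = 15.5311,  λ_2 = 7.4689.

Step 4 — unit eigenvector for λ_1: solve (Sigma - λ_1 I)v = 0. First row:
  (12 - 15.5311)·v_x + (-4)·v_y = 0, i.e. (-3.5311)·v_x + (-4)·v_y = 0,
  so v ∝ (b, λ_1 - a) = (-4, 3.5311); multiply by -1 so the first entry is positive: u = (4, -3.5311).
  ||u|| = √((4)² + (-3.5311)²) = √(28.4689) ≈ 5.3356,
  v_1 = u/||u|| ≈ (0.7497, -0.6618) (||v_1|| = 1).

λ_1 = 15.5311,  λ_2 = 7.4689;  v_1 ≈ (0.7497, -0.6618)


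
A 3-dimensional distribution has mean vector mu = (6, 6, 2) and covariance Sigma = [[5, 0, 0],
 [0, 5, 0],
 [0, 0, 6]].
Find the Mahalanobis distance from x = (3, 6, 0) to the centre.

Step 1 — centre the observation: (x - mu) = (-3, 0, -2).

Step 2 — invert Sigma (cofactor / det for 3×3, or solve directly):
  Sigma^{-1} = [[0.2, 0, 0],
 [0, 0.2, 0],
 [0, 0, 0.1667]].

Step 3 — form the quadratic (x - mu)^T · Sigma^{-1} · (x - mu):
  Sigma^{-1} · (x - mu) = (-0.6, 0, -0.3333).
  (x - mu)^T · [Sigma^{-1} · (x - mu)] = (-3)·(-0.6) + (0)·(0) + (-2)·(-0.3333) = 2.4667.

Step 4 — take square root: d = √(2.4667) ≈ 1.5706.

d(x, mu) = √(2.4667) ≈ 1.5706


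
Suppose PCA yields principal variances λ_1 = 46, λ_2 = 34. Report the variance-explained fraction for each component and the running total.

Step 1 — total variance = trace(Sigma) = Σ λ_i = 46 + 34 = 80.

Step 2 — fraction explained by component i = λ_i / Σ λ:
  PC1: 46/80 = 0.575
  PC2: 34/80 = 0.425

Step 3 — cumulative fraction after k components = (λ_1 + ... + λ_k) / Σ λ:
  k = 1: 46/80 = 0.575
  k = 2: (46 + 34)/80 = 80/80 = 1

Summary (fraction, with percent):

explained: PC1 0.575 (57.5%), PC2 0.425 (42.5%);  cumulative: 0.575, 1


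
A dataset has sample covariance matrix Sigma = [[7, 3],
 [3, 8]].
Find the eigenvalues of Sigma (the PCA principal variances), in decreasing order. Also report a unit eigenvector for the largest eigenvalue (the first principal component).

Step 1 — characteristic polynomial of 2×2 Sigma:
  det(Sigma - λI) = λ² - trace · λ + det = 0.
  trace = 7 + 8 = 15, det = 7·8 - (3)² = 47.
Step 2 — discriminant:
  Δ = trace² - 4·det = 225 - 188 = 37.
Step 3 — eigenvalues:
  λ = (trace ± √Δ)/2 = (15 ± 6.0828)/2,
  λ_1 = 10.5414,  λ_2 = 4.4586.

Step 4 — unit eigenvector for λ_1: solve (Sigma - λ_1 I)v = 0. First row:
  (7 - 10.5414)·v_x + (3)·v_y = 0, i.e. (-3.5414)·v_x + (3)·v_y = 0,
  so v ∝ (b, λ_1 - a) = (3, 3.5414) = u.
  ||u|| = √((3)² + (3.5414)²) = √(21.5414) ≈ 4.6413,
  v_1 = u/||u|| ≈ (0.6464, 0.763) (||v_1|| = 1).

λ_1 = 10.5414,  λ_2 = 4.4586;  v_1 ≈ (0.6464, 0.763)


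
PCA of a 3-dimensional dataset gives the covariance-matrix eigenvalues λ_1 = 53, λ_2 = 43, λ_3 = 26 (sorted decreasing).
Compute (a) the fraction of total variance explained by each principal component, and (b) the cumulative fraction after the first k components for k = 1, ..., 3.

Step 1 — total variance = trace(Sigma) = Σ λ_i = 53 + 43 + 26 = 122.

Step 2 — fraction explained by component i = λ_i / Σ λ:
  PC1: 53/122 = 0.4344
  PC2: 43/122 = 0.3525
  PC3: 26/122 = 0.2131

Step 3 — cumulative fraction after k components = (λ_1 + ... + λ_k) / Σ λ:
  k = 1: 53/122 = 0.4344
  k = 2: (53 + 43)/122 = 96/122 = 0.7869
  k = 3: (53 + 43 + 26)/122 = 122/122 = 1

Summary (fraction, with percent):

explained: PC1 0.4344 (43.44%), PC2 0.3525 (35.25%), PC3 0.2131 (21.31%);  cumulative: 0.4344, 0.7869, 1


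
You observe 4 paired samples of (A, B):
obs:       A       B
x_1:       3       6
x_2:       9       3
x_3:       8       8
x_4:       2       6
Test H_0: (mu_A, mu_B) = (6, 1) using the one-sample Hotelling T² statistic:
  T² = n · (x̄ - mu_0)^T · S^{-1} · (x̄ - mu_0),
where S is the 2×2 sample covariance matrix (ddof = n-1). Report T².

Step 1 — sample mean vector:
  mean(A) = (3 + 9 + 8 + 2) / 4 = 22/4 = 5.5
  mean(B) = (6 + 3 + 8 + 6) / 4 = 23/4 = 5.75
  x̄ = (5.5, 5.75),  deviation x̄ - mu_0 = (5.5, 5.75) - (6, 1) = (-0.5, 4.75).

Step 2 — sample covariance matrix, S[i,j] = (1/(n-1)) · Σ_k (x_{k,i} - mean_i) · (x_{k,j} - mean_j), divisor n-1 = 3:
  S[A,A] = ((-2.5)·(-2.5) + (3.5)·(3.5) + (2.5)·(2.5) + (-3.5)·(-3.5)) / 3 = 37/3 = 12.3333
  S[A,B] = ((-2.5)·(0.25) + (3.5)·(-2.75) + (2.5)·(2.25) + (-3.5)·(0.25)) / 3 = -5.5/3 = -1.8333
  S[B,B] = ((0.25)·(0.25) + (-2.75)·(-2.75) + (2.25)·(2.25) + (0.25)·(0.25)) / 3 = 12.75/3 = 4.25
  S = [[12.3333, -1.8333],
 [-1.8333, 4.25]].

Step 3 — invert S. det(S) = 12.3333·4.25 - (-1.8333)² = 49.0556.
  S^{-1} = (1/det) · [[d, -b], [-b, a]] = [[0.0866, 0.0374],
 [0.0374, 0.2514]].

Step 4 — quadratic form (x̄ - mu_0)^T · S^{-1} · (x̄ - mu_0):
  S^{-1} · (x̄ - mu_0) = (0.1342, 1.1755),
  (x̄ - mu_0)^T · [...] = (-0.5)·(0.1342) + (4.75)·(1.1755) = 5.5167.

Step 5 — scale by n: T² = 4 · 5.5167 = 22.0668.

T² ≈ 22.0668


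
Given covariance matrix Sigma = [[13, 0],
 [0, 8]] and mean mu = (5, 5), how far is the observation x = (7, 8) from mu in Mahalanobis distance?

Step 1 — centre the observation: (x - mu) = (2, 3).

Step 2 — invert Sigma. det(Sigma) = 13·8 - (0)² = 104.
  Sigma^{-1} = (1/det) · [[d, -b], [-b, a]] = [[0.0769, 0],
 [0, 0.125]].

Step 3 — form the quadratic (x - mu)^T · Sigma^{-1} · (x - mu):
  Sigma^{-1} · (x - mu) = (0.1538, 0.375).
  (x - mu)^T · [Sigma^{-1} · (x - mu)] = (2)·(0.1538) + (3)·(0.375) = 1.4327.

Step 4 — take square root: d = √(1.4327) ≈ 1.197.

d(x, mu) = √(1.4327) ≈ 1.197


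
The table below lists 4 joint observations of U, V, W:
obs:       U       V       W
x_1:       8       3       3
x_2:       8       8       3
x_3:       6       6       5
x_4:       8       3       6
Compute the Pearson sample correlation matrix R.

Step 1 — column means:
  mean(U) = (8 + 8 + 6 + 8) / 4 = 30/4 = 7.5
  mean(V) = (3 + 8 + 6 + 3) / 4 = 20/4 = 5
  mean(W) = (3 + 3 + 5 + 6) / 4 = 17/4 = 4.25

Step 2 — sample variances and covariances s[i,j] = (1/(n-1)) · Σ_k (x_{k,i} - mean_i) · (x_{k,j} - mean_j), with n-1 = 3:
  s[U,U] = ((0.5)·(0.5) + (0.5)·(0.5) + (-1.5)·(-1.5) + (0.5)·(0.5)) / 3 = 3/3 = 1
  s[U,V] = ((0.5)·(-2) + (0.5)·(3) + (-1.5)·(1) + (0.5)·(-2)) / 3 = -2/3 = -0.6667
  s[U,W] = ((0.5)·(-1.25) + (0.5)·(-1.25) + (-1.5)·(0.75) + (0.5)·(1.75)) / 3 = -1.5/3 = -0.5
  s[V,V] = ((-2)·(-2) + (3)·(3) + (1)·(1) + (-2)·(-2)) / 3 = 18/3 = 6
  s[V,W] = ((-2)·(-1.25) + (3)·(-1.25) + (1)·(0.75) + (-2)·(1.75)) / 3 = -4/3 = -1.3333
  s[W,W] = ((-1.25)·(-1.25) + (-1.25)·(-1.25) + (0.75)·(0.75) + (1.75)·(1.75)) / 3 = 6.75/3 = 2.25
  Sample standard deviations s_i = √(s[i,i]):
  s(U) = √(1) = 1
  s(V) = √(6) = 2.4495
  s(W) = √(2.25) = 1.5

Step 3 — r_{ij} = s_{ij} / (s_i · s_j):
  r[U,U] = 1 (diagonal).
  r[U,V] = -0.6667 / (1 · 2.4495) = -0.6667 / 2.4495 = -0.2722
  r[U,W] = -0.5 / (1 · 1.5) = -0.5 / 1.5 = -0.3333
  r[V,V] = 1 (diagonal).
  r[V,W] = -1.3333 / (2.4495 · 1.5) = -1.3333 / 3.6742 = -0.3629
  r[W,W] = 1 (diagonal).

R is symmetric with unit diagonal. Assembling:

R = [[1, -0.2722, -0.3333],
 [-0.2722, 1, -0.3629],
 [-0.3333, -0.3629, 1]]


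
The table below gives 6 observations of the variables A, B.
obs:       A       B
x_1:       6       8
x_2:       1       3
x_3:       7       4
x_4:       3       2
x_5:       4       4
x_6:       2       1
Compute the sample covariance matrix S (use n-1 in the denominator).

Step 1 — column means:
  mean(A) = (6 + 1 + 7 + 3 + 4 + 2) / 6 = 23/6 = 3.8333
  mean(B) = (8 + 3 + 4 + 2 + 4 + 1) / 6 = 22/6 = 3.6667

Step 2 — sample covariance S[i,j] = (1/(n-1)) · Σ_k (x_{k,i} - mean_i) · (x_{k,j} - mean_j), with n-1 = 5.
  S[A,A] = ((2.1667)·(2.1667) + (-2.8333)·(-2.8333) + (3.1667)·(3.1667) + (-0.8333)·(-0.8333) + (0.1667)·(0.1667) + (-1.8333)·(-1.8333)) / 5 = 26.8333/5 = 5.3667
  S[A,B] = ((2.1667)·(4.3333) + (-2.8333)·(-0.6667) + (3.1667)·(0.3333) + (-0.8333)·(-1.6667) + (0.1667)·(0.3333) + (-1.8333)·(-2.6667)) / 5 = 18.6667/5 = 3.7333
  S[B,B] = ((4.3333)·(4.3333) + (-0.6667)·(-0.6667) + (0.3333)·(0.3333) + (-1.6667)·(-1.6667) + (0.3333)·(0.3333) + (-2.6667)·(-2.6667)) / 5 = 29.3333/5 = 5.8667

S is symmetric (S[j,i] = S[i,j]). Assembling:

S = [[5.3667, 3.7333],
 [3.7333, 5.8667]]


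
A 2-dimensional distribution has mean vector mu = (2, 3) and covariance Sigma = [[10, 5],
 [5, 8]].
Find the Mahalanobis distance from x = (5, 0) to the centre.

Step 1 — centre the observation: (x - mu) = (3, -3).

Step 2 — invert Sigma. det(Sigma) = 10·8 - (5)² = 55.
  Sigma^{-1} = (1/det) · [[d, -b], [-b, a]] = [[0.1455, -0.0909],
 [-0.0909, 0.1818]].

Step 3 — form the quadratic (x - mu)^T · Sigma^{-1} · (x - mu):
  Sigma^{-1} · (x - mu) = (0.7091, -0.8182).
  (x - mu)^T · [Sigma^{-1} · (x - mu)] = (3)·(0.7091) + (-3)·(-0.8182) = 4.5818.

Step 4 — take square root: d = √(4.5818) ≈ 2.1405.

d(x, mu) = √(4.5818) ≈ 2.1405


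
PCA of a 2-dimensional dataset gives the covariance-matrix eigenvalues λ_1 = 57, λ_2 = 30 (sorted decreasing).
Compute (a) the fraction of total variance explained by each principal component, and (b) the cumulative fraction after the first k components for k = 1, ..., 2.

Step 1 — total variance = trace(Sigma) = Σ λ_i = 57 + 30 = 87.

Step 2 — fraction explained by component i = λ_i / Σ λ:
  PC1: 57/87 = 0.6552
  PC2: 30/87 = 0.3448

Step 3 — cumulative fraction after k components = (λ_1 + ... + λ_k) / Σ λ:
  k = 1: 57/87 = 0.6552
  k = 2: (57 + 30)/87 = 87/87 = 1

Summary (fraction, with percent):

explained: PC1 0.6552 (65.52%), PC2 0.3448 (34.48%);  cumulative: 0.6552, 1


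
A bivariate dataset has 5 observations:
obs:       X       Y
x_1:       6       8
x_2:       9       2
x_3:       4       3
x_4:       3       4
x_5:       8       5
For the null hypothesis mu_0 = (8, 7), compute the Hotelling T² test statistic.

Step 1 — sample mean vector:
  mean(X) = (6 + 9 + 4 + 3 + 8) / 5 = 30/5 = 6
  mean(Y) = (8 + 2 + 3 + 4 + 5) / 5 = 22/5 = 4.4
  x̄ = (6, 4.4),  deviation x̄ - mu_0 = (6, 4.4) - (8, 7) = (-2, -2.6).

Step 2 — sample covariance matrix, S[i,j] = (1/(n-1)) · Σ_k (x_{k,i} - mean_i) · (x_{k,j} - mean_j), divisor n-1 = 4:
  S[X,X] = ((0)·(0) + (3)·(3) + (-2)·(-2) + (-3)·(-3) + (2)·(2)) / 4 = 26/4 = 6.5
  S[X,Y] = ((0)·(3.6) + (3)·(-2.4) + (-2)·(-1.4) + (-3)·(-0.4) + (2)·(0.6)) / 4 = -2/4 = -0.5
  S[Y,Y] = ((3.6)·(3.6) + (-2.4)·(-2.4) + (-1.4)·(-1.4) + (-0.4)·(-0.4) + (0.6)·(0.6)) / 4 = 21.2/4 = 5.3
  S = [[6.5, -0.5],
 [-0.5, 5.3]].

Step 3 — invert S. det(S) = 6.5·5.3 - (-0.5)² = 34.2.
  S^{-1} = (1/det) · [[d, -b], [-b, a]] = [[0.155, 0.0146],
 [0.0146, 0.1901]].

Step 4 — quadratic form (x̄ - mu_0)^T · S^{-1} · (x̄ - mu_0):
  S^{-1} · (x̄ - mu_0) = (-0.348, -0.5234),
  (x̄ - mu_0)^T · [...] = (-2)·(-0.348) + (-2.6)·(-0.5234) = 2.0567.

Step 5 — scale by n: T² = 5 · 2.0567 = 10.2836.

T² ≈ 10.2836


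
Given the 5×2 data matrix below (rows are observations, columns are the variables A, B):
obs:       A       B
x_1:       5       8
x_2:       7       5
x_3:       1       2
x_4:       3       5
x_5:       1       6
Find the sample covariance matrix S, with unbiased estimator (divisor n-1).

Step 1 — column means:
  mean(A) = (5 + 7 + 1 + 3 + 1) / 5 = 17/5 = 3.4
  mean(B) = (8 + 5 + 2 + 5 + 6) / 5 = 26/5 = 5.2

Step 2 — sample covariance S[i,j] = (1/(n-1)) · Σ_k (x_{k,i} - mean_i) · (x_{k,j} - mean_j), with n-1 = 4.
  S[A,A] = ((1.6)·(1.6) + (3.6)·(3.6) + (-2.4)·(-2.4) + (-0.4)·(-0.4) + (-2.4)·(-2.4)) / 4 = 27.2/4 = 6.8
  S[A,B] = ((1.6)·(2.8) + (3.6)·(-0.2) + (-2.4)·(-3.2) + (-0.4)·(-0.2) + (-2.4)·(0.8)) / 4 = 9.6/4 = 2.4
  S[B,B] = ((2.8)·(2.8) + (-0.2)·(-0.2) + (-3.2)·(-3.2) + (-0.2)·(-0.2) + (0.8)·(0.8)) / 4 = 18.8/4 = 4.7

S is symmetric (S[j,i] = S[i,j]). Assembling:

S = [[6.8, 2.4],
 [2.4, 4.7]]


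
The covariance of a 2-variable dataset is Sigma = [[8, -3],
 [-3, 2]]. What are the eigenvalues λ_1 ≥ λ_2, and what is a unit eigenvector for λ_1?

Step 1 — characteristic polynomial of 2×2 Sigma:
  det(Sigma - λI) = λ² - trace · λ + det = 0.
  trace = 8 + 2 = 10, det = 8·2 - (-3)² = 7.
Step 2 — discriminant:
  Δ = trace² - 4·det = 100 - 28 = 72.
Step 3 — eigenvalues:
  λ = (trace ± √Δ)/2 = (10 ± 8.4853)/2,
  λ_1 = 9.2426,  λ_2 = 0.7574.

Step 4 — unit eigenvector for λ_1: solve (Sigma - λ_1 I)v = 0. First row:
  (8 - 9.2426)·v_x + (-3)·v_y = 0, i.e. (-1.2426)·v_x + (-3)·v_y = 0,
  so v ∝ (b, λ_1 - a) = (-3, 1.2426); multiply by -1 so the first entry is positive: u = (3, -1.2426).
  ||u|| = √((3)² + (-1.2426)²) = √(10.5442) ≈ 3.2472,
  v_1 = u/||u|| ≈ (0.9239, -0.3827) (||v_1|| = 1).

λ_1 = 9.2426,  λ_2 = 0.7574;  v_1 ≈ (0.9239, -0.3827)


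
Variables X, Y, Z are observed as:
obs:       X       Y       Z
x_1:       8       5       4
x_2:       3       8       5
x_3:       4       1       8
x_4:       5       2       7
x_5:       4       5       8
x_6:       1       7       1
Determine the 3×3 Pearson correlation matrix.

Step 1 — column means:
  mean(X) = (8 + 3 + 4 + 5 + 4 + 1) / 6 = 25/6 = 4.1667
  mean(Y) = (5 + 8 + 1 + 2 + 5 + 7) / 6 = 28/6 = 4.6667
  mean(Z) = (4 + 5 + 8 + 7 + 8 + 1) / 6 = 33/6 = 5.5

Step 2 — sample variances and covariances s[i,j] = (1/(n-1)) · Σ_k (x_{k,i} - mean_i) · (x_{k,j} - mean_j), with n-1 = 5:
  s[X,X] = ((3.8333)·(3.8333) + (-1.1667)·(-1.1667) + (-0.1667)·(-0.1667) + (0.8333)·(0.8333) + (-0.1667)·(-0.1667) + (-3.1667)·(-3.1667)) / 5 = 26.8333/5 = 5.3667
  s[X,Y] = ((3.8333)·(0.3333) + (-1.1667)·(3.3333) + (-0.1667)·(-3.6667) + (0.8333)·(-2.6667) + (-0.1667)·(0.3333) + (-3.1667)·(2.3333)) / 5 = -11.6667/5 = -2.3333
  s[X,Z] = ((3.8333)·(-1.5) + (-1.1667)·(-0.5) + (-0.1667)·(2.5) + (0.8333)·(1.5) + (-0.1667)·(2.5) + (-3.1667)·(-4.5)) / 5 = 9.5/5 = 1.9
  s[Y,Y] = ((0.3333)·(0.3333) + (3.3333)·(3.3333) + (-3.6667)·(-3.6667) + (-2.6667)·(-2.6667) + (0.3333)·(0.3333) + (2.3333)·(2.3333)) / 5 = 37.3333/5 = 7.4667
  s[Y,Z] = ((0.3333)·(-1.5) + (3.3333)·(-0.5) + (-3.6667)·(2.5) + (-2.6667)·(1.5) + (0.3333)·(2.5) + (2.3333)·(-4.5)) / 5 = -25/5 = -5
  s[Z,Z] = ((-1.5)·(-1.5) + (-0.5)·(-0.5) + (2.5)·(2.5) + (1.5)·(1.5) + (2.5)·(2.5) + (-4.5)·(-4.5)) / 5 = 37.5/5 = 7.5
  Sample standard deviations s_i = √(s[i,i]):
  s(X) = √(5.3667) = 2.3166
  s(Y) = √(7.4667) = 2.7325
  s(Z) = √(7.5) = 2.7386

Step 3 — r_{ij} = s_{ij} / (s_i · s_j):
  r[X,X] = 1 (diagonal).
  r[X,Y] = -2.3333 / (2.3166 · 2.7325) = -2.3333 / 6.3302 = -0.3686
  r[X,Z] = 1.9 / (2.3166 · 2.7386) = 1.9 / 6.3443 = 0.2995
  r[Y,Y] = 1 (diagonal).
  r[Y,Z] = -5 / (2.7325 · 2.7386) = -5 / 7.4833 = -0.6682
  r[Z,Z] = 1 (diagonal).

R is symmetric with unit diagonal. Assembling:

R = [[1, -0.3686, 0.2995],
 [-0.3686, 1, -0.6682],
 [0.2995, -0.6682, 1]]


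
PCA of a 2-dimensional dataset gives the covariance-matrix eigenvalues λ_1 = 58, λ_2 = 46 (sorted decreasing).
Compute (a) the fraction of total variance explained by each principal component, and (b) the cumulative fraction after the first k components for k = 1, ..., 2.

Step 1 — total variance = trace(Sigma) = Σ λ_i = 58 + 46 = 104.

Step 2 — fraction explained by component i = λ_i / Σ λ:
  PC1: 58/104 = 0.5577
  PC2: 46/104 = 0.4423

Step 3 — cumulative fraction after k components = (λ_1 + ... + λ_k) / Σ λ:
  k = 1: 58/104 = 0.5577
  k = 2: (58 + 46)/104 = 104/104 = 1

Summary (fraction, with percent):

explained: PC1 0.5577 (55.77%), PC2 0.4423 (44.23%);  cumulative: 0.5577, 1


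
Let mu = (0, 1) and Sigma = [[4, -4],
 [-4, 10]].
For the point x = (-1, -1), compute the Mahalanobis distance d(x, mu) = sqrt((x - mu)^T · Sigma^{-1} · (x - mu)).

Step 1 — centre the observation: (x - mu) = (-1, -2).

Step 2 — invert Sigma. det(Sigma) = 4·10 - (-4)² = 24.
  Sigma^{-1} = (1/det) · [[d, -b], [-b, a]] = [[0.4167, 0.1667],
 [0.1667, 0.1667]].

Step 3 — form the quadratic (x - mu)^T · Sigma^{-1} · (x - mu):
  Sigma^{-1} · (x - mu) = (-0.75, -0.5).
  (x - mu)^T · [Sigma^{-1} · (x - mu)] = (-1)·(-0.75) + (-2)·(-0.5) = 1.75.

Step 4 — take square root: d = √(1.75) ≈ 1.3229.

d(x, mu) = √(1.75) ≈ 1.3229


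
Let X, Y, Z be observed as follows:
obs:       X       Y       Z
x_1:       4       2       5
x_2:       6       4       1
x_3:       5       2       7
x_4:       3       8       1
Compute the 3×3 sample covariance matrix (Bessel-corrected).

Step 1 — column means:
  mean(X) = (4 + 6 + 5 + 3) / 4 = 18/4 = 4.5
  mean(Y) = (2 + 4 + 2 + 8) / 4 = 16/4 = 4
  mean(Z) = (5 + 1 + 7 + 1) / 4 = 14/4 = 3.5

Step 2 — sample covariance S[i,j] = (1/(n-1)) · Σ_k (x_{k,i} - mean_i) · (x_{k,j} - mean_j), with n-1 = 3.
  S[X,X] = ((-0.5)·(-0.5) + (1.5)·(1.5) + (0.5)·(0.5) + (-1.5)·(-1.5)) / 3 = 5/3 = 1.6667
  S[X,Y] = ((-0.5)·(-2) + (1.5)·(0) + (0.5)·(-2) + (-1.5)·(4)) / 3 = -6/3 = -2
  S[X,Z] = ((-0.5)·(1.5) + (1.5)·(-2.5) + (0.5)·(3.5) + (-1.5)·(-2.5)) / 3 = 1/3 = 0.3333
  S[Y,Y] = ((-2)·(-2) + (0)·(0) + (-2)·(-2) + (4)·(4)) / 3 = 24/3 = 8
  S[Y,Z] = ((-2)·(1.5) + (0)·(-2.5) + (-2)·(3.5) + (4)·(-2.5)) / 3 = -20/3 = -6.6667
  S[Z,Z] = ((1.5)·(1.5) + (-2.5)·(-2.5) + (3.5)·(3.5) + (-2.5)·(-2.5)) / 3 = 27/3 = 9

S is symmetric (S[j,i] = S[i,j]). Assembling:

S = [[1.6667, -2, 0.3333],
 [-2, 8, -6.6667],
 [0.3333, -6.6667, 9]]


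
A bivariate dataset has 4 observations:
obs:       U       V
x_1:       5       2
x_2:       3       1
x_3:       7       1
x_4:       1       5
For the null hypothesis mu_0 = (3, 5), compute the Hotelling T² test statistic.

Step 1 — sample mean vector:
  mean(U) = (5 + 3 + 7 + 1) / 4 = 16/4 = 4
  mean(V) = (2 + 1 + 1 + 5) / 4 = 9/4 = 2.25
  x̄ = (4, 2.25),  deviation x̄ - mu_0 = (4, 2.25) - (3, 5) = (1, -2.75).

Step 2 — sample covariance matrix, S[i,j] = (1/(n-1)) · Σ_k (x_{k,i} - mean_i) · (x_{k,j} - mean_j), divisor n-1 = 3:
  S[U,U] = ((1)·(1) + (-1)·(-1) + (3)·(3) + (-3)·(-3)) / 3 = 20/3 = 6.6667
  S[U,V] = ((1)·(-0.25) + (-1)·(-1.25) + (3)·(-1.25) + (-3)·(2.75)) / 3 = -11/3 = -3.6667
  S[V,V] = ((-0.25)·(-0.25) + (-1.25)·(-1.25) + (-1.25)·(-1.25) + (2.75)·(2.75)) / 3 = 10.75/3 = 3.5833
  S = [[6.6667, -3.6667],
 [-3.6667, 3.5833]].

Step 3 — invert S. det(S) = 6.6667·3.5833 - (-3.6667)² = 10.4444.
  S^{-1} = (1/det) · [[d, -b], [-b, a]] = [[0.3431, 0.3511],
 [0.3511, 0.6383]].

Step 4 — quadratic form (x̄ - mu_0)^T · S^{-1} · (x̄ - mu_0):
  S^{-1} · (x̄ - mu_0) = (-0.6223, -1.4043),
  (x̄ - mu_0)^T · [...] = (1)·(-0.6223) + (-2.75)·(-1.4043) = 3.2394.

Step 5 — scale by n: T² = 4 · 3.2394 = 12.9574.

T² ≈ 12.9574


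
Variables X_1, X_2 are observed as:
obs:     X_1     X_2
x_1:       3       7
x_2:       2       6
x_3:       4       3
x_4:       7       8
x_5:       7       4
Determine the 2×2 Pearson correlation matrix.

Step 1 — column means:
  mean(X_1) = (3 + 2 + 4 + 7 + 7) / 5 = 23/5 = 4.6
  mean(X_2) = (7 + 6 + 3 + 8 + 4) / 5 = 28/5 = 5.6

Step 2 — sample variances and covariances s[i,j] = (1/(n-1)) · Σ_k (x_{k,i} - mean_i) · (x_{k,j} - mean_j), with n-1 = 4:
  s[X_1,X_1] = ((-1.6)·(-1.6) + (-2.6)·(-2.6) + (-0.6)·(-0.6) + (2.4)·(2.4) + (2.4)·(2.4)) / 4 = 21.2/4 = 5.3
  s[X_1,X_2] = ((-1.6)·(1.4) + (-2.6)·(0.4) + (-0.6)·(-2.6) + (2.4)·(2.4) + (2.4)·(-1.6)) / 4 = 0.2/4 = 0.05
  s[X_2,X_2] = ((1.4)·(1.4) + (0.4)·(0.4) + (-2.6)·(-2.6) + (2.4)·(2.4) + (-1.6)·(-1.6)) / 4 = 17.2/4 = 4.3
  Sample standard deviations s_i = √(s[i,i]):
  s(X_1) = √(5.3) = 2.3022
  s(X_2) = √(4.3) = 2.0736

Step 3 — r_{ij} = s_{ij} / (s_i · s_j):
  r[X_1,X_1] = 1 (diagonal).
  r[X_1,X_2] = 0.05 / (2.3022 · 2.0736) = 0.05 / 4.7739 = 0.0105
  r[X_2,X_2] = 1 (diagonal).

R is symmetric with unit diagonal. Assembling:

R = [[1, 0.0105],
 [0.0105, 1]]


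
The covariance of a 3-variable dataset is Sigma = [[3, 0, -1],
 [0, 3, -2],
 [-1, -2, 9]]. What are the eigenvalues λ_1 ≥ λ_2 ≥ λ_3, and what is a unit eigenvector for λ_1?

Step 1 — characteristic polynomial p(λ) = det(λI - Sigma) = λ³ - tr·λ² + c_1·λ - det, where tr = trace, c_1 = sum of the principal 2×2 minors, det = det(Sigma):
  tr = 3 + 3 + 9 = 15,
  c_1 = (3·3 - (0)²) + (3·9 - (-1)²) + (3·9 - (-2)²) = 9 + 26 + 23 = 58,
  det = 3·(3·9 - (-2)²) - (0)·((0)·9 - (-2)·(-1)) + (-1)·((0)·(-2) - 3·(-1)) = 3·(23) - (0)·(-2) + (-1)·(3) = 66.
  So p(λ) = λ³ - 15λ² + 58λ - 66.
Step 2 — look for an integer root (rational root theorem: any rational root is an integer divisor of 66). Testing λ = 3:
  p(3) = 27 - 135 + 174 - 66 = 0  ✓
  Dividing out (λ - 3): p(λ) = (λ - 3)(λ² - 12λ + 22).
Step 3 — remaining eigenvalues from the quadratic λ² - 12λ + 22 = 0:
  Δ = 12² - 4·22 = 144 - 88 = 56,  λ = (12 ± √56)/2 = (12 ± 7.4833)/2 ≈ 9.7417 or 2.2583.
  Sorted: λ_1 = 9.7417,  λ_2 = 3,  λ_3 = 2.2583  (check: sum = 15 = tr ✓).

Step 4 — unit eigenvector for λ_1 ≈ 9.7417: v spans the null space of (Sigma - λ_1 I), whose rows are
  r_1 = (-6.7417, 0, -1),  r_2 = (0, -6.7417, -2),  r_3 = (-1, -2, -0.7417).
  v is orthogonal to every row, so take v ∝ r_1 × r_2 = ((0)·(-2) - (-1)·(-6.7417), (-1)·(0) - (-6.7417)·(-2), (-6.7417)·(-6.7417) - (0)·(0)) ≈ (-6.7417, -13.4833, 45.4499).
  Rescale (multiply by -1 so the first nonzero entry is positive): u = (6.7417, 13.4833, -45.4499).
  ||u|| = √((6.7417)² + (13.4833)² + (-45.4499)²) = √(2292.9472) ≈ 47.8847,  v_1 = u/||u|| ≈ (0.1408, 0.2816, -0.9492) (||v_1|| = 1).

λ_1 = 9.7417,  λ_2 = 3,  λ_3 = 2.2583;  v_1 ≈ (0.1408, 0.2816, -0.9492)


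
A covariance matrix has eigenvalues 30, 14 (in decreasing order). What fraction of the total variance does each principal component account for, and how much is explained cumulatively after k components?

Step 1 — total variance = trace(Sigma) = Σ λ_i = 30 + 14 = 44.

Step 2 — fraction explained by component i = λ_i / Σ λ:
  PC1: 30/44 = 0.6818
  PC2: 14/44 = 0.3182

Step 3 — cumulative fraction after k components = (λ_1 + ... + λ_k) / Σ λ:
  k = 1: 30/44 = 0.6818
  k = 2: (30 + 14)/44 = 44/44 = 1

Summary (fraction, with percent):

explained: PC1 0.6818 (68.18%), PC2 0.3182 (31.82%);  cumulative: 0.6818, 1


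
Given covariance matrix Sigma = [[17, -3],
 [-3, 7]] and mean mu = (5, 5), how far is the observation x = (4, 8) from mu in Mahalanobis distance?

Step 1 — centre the observation: (x - mu) = (-1, 3).

Step 2 — invert Sigma. det(Sigma) = 17·7 - (-3)² = 110.
  Sigma^{-1} = (1/det) · [[d, -b], [-b, a]] = [[0.0636, 0.0273],
 [0.0273, 0.1545]].

Step 3 — form the quadratic (x - mu)^T · Sigma^{-1} · (x - mu):
  Sigma^{-1} · (x - mu) = (0.0182, 0.4364).
  (x - mu)^T · [Sigma^{-1} · (x - mu)] = (-1)·(0.0182) + (3)·(0.4364) = 1.2909.

Step 4 — take square root: d = √(1.2909) ≈ 1.1362.

d(x, mu) = √(1.2909) ≈ 1.1362


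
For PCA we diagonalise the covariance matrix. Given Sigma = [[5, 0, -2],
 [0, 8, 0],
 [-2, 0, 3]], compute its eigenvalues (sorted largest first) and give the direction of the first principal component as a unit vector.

Step 1 — characteristic polynomial p(λ) = det(λI - Sigma) = λ³ - tr·λ² + c_1·λ - det, where tr = trace, c_1 = sum of the principal 2×2 minors, det = det(Sigma):
  tr = 5 + 8 + 3 = 16,
  c_1 = (5·8 - (0)²) + (5·3 - (-2)²) + (8·3 - (0)²) = 40 + 11 + 24 = 75,
  det = 5·(8·3 - (0)²) - (0)·((0)·3 - (0)·(-2)) + (-2)·((0)·(0) - 8·(-2)) = 5·(24) - (0)·(0) + (-2)·(16) = 88.
  So p(λ) = λ³ - 16λ² + 75λ - 88.
Step 2 — look for an integer root (rational root theorem: any rational root is an integer divisor of 88). Testing λ = 8:
  p(8) = 512 - 1024 + 600 - 88 = 0  ✓
  Dividing out (λ - 8): p(λ) = (λ - 8)(λ² - 8λ + 11).
Step 3 — remaining eigenvalues from the quadratic λ² - 8λ + 11 = 0:
  Δ = 8² - 4·11 = 64 - 44 = 20,  λ = (8 ± √20)/2 = (8 ± 4.4721)/2 ≈ 6.2361 or 1.7639.
  Sorted: λ_1 = 8,  λ_2 = 6.2361,  λ_3 = 1.7639  (check: sum = 16 = tr ✓).

Step 4 — unit eigenvector for λ_1 = 8: v spans the null space of (Sigma - λ_1 I), whose rows are
  r_1 = (-3, 0, -2),  r_2 = (0, 0, 0),  r_3 = (-2, 0, -5).
  v is orthogonal to every row, so take v ∝ r_1 × r_3 = ((0)·(-5) - (-2)·(0), (-2)·(-2) - (-3)·(-5), (-3)·(0) - (0)·(-2)) = (0, -11, 0).
  Rescale (divide by 11; multiply by -1 so the first nonzero entry is positive): u = (0, 1, 0).
  ||u|| = √((0)² + (1)² + (0)²) = √(1) = 1,  v_1 = u/||u|| ≈ (0, 1, 0) (||v_1|| = 1).

λ_1 = 8,  λ_2 = 6.2361,  λ_3 = 1.7639;  v_1 ≈ (0, 1, 0)


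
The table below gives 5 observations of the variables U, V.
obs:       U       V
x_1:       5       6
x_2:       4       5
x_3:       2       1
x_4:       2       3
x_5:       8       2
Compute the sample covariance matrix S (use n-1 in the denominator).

Step 1 — column means:
  mean(U) = (5 + 4 + 2 + 2 + 8) / 5 = 21/5 = 4.2
  mean(V) = (6 + 5 + 1 + 3 + 2) / 5 = 17/5 = 3.4

Step 2 — sample covariance S[i,j] = (1/(n-1)) · Σ_k (x_{k,i} - mean_i) · (x_{k,j} - mean_j), with n-1 = 4.
  S[U,U] = ((0.8)·(0.8) + (-0.2)·(-0.2) + (-2.2)·(-2.2) + (-2.2)·(-2.2) + (3.8)·(3.8)) / 4 = 24.8/4 = 6.2
  S[U,V] = ((0.8)·(2.6) + (-0.2)·(1.6) + (-2.2)·(-2.4) + (-2.2)·(-0.4) + (3.8)·(-1.4)) / 4 = 2.6/4 = 0.65
  S[V,V] = ((2.6)·(2.6) + (1.6)·(1.6) + (-2.4)·(-2.4) + (-0.4)·(-0.4) + (-1.4)·(-1.4)) / 4 = 17.2/4 = 4.3

S is symmetric (S[j,i] = S[i,j]). Assembling:

S = [[6.2, 0.65],
 [0.65, 4.3]]


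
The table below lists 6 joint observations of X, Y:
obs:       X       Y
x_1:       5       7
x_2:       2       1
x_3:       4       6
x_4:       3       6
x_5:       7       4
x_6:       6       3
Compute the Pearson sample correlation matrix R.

Step 1 — column means:
  mean(X) = (5 + 2 + 4 + 3 + 7 + 6) / 6 = 27/6 = 4.5
  mean(Y) = (7 + 1 + 6 + 6 + 4 + 3) / 6 = 27/6 = 4.5

Step 2 — sample variances and covariances s[i,j] = (1/(n-1)) · Σ_k (x_{k,i} - mean_i) · (x_{k,j} - mean_j), with n-1 = 5:
  s[X,X] = ((0.5)·(0.5) + (-2.5)·(-2.5) + (-0.5)·(-0.5) + (-1.5)·(-1.5) + (2.5)·(2.5) + (1.5)·(1.5)) / 5 = 17.5/5 = 3.5
  s[X,Y] = ((0.5)·(2.5) + (-2.5)·(-3.5) + (-0.5)·(1.5) + (-1.5)·(1.5) + (2.5)·(-0.5) + (1.5)·(-1.5)) / 5 = 3.5/5 = 0.7
  s[Y,Y] = ((2.5)·(2.5) + (-3.5)·(-3.5) + (1.5)·(1.5) + (1.5)·(1.5) + (-0.5)·(-0.5) + (-1.5)·(-1.5)) / 5 = 25.5/5 = 5.1
  Sample standard deviations s_i = √(s[i,i]):
  s(X) = √(3.5) = 1.8708
  s(Y) = √(5.1) = 2.2583

Step 3 — r_{ij} = s_{ij} / (s_i · s_j):
  r[X,X] = 1 (diagonal).
  r[X,Y] = 0.7 / (1.8708 · 2.2583) = 0.7 / 4.2249 = 0.1657
  r[Y,Y] = 1 (diagonal).

R is symmetric with unit diagonal. Assembling:

R = [[1, 0.1657],
 [0.1657, 1]]


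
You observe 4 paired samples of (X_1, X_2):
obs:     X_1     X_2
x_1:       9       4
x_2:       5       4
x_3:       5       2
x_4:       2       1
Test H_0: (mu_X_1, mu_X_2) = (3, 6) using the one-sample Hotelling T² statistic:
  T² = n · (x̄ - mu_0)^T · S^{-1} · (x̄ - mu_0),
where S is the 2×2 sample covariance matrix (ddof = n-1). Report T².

Step 1 — sample mean vector:
  mean(X_1) = (9 + 5 + 5 + 2) / 4 = 21/4 = 5.25
  mean(X_2) = (4 + 4 + 2 + 1) / 4 = 11/4 = 2.75
  x̄ = (5.25, 2.75),  deviation x̄ - mu_0 = (5.25, 2.75) - (3, 6) = (2.25, -3.25).

Step 2 — sample covariance matrix, S[i,j] = (1/(n-1)) · Σ_k (x_{k,i} - mean_i) · (x_{k,j} - mean_j), divisor n-1 = 3:
  S[X_1,X_1] = ((3.75)·(3.75) + (-0.25)·(-0.25) + (-0.25)·(-0.25) + (-3.25)·(-3.25)) / 3 = 24.75/3 = 8.25
  S[X_1,X_2] = ((3.75)·(1.25) + (-0.25)·(1.25) + (-0.25)·(-0.75) + (-3.25)·(-1.75)) / 3 = 10.25/3 = 3.4167
  S[X_2,X_2] = ((1.25)·(1.25) + (1.25)·(1.25) + (-0.75)·(-0.75) + (-1.75)·(-1.75)) / 3 = 6.75/3 = 2.25
  S = [[8.25, 3.4167],
 [3.4167, 2.25]].

Step 3 — invert S. det(S) = 8.25·2.25 - (3.4167)² = 6.8889.
  S^{-1} = (1/det) · [[d, -b], [-b, a]] = [[0.3266, -0.496],
 [-0.496, 1.1976]].

Step 4 — quadratic form (x̄ - mu_0)^T · S^{-1} · (x̄ - mu_0):
  S^{-1} · (x̄ - mu_0) = (2.3468, -5.0081),
  (x̄ - mu_0)^T · [...] = (2.25)·(2.3468) + (-3.25)·(-5.0081) = 21.5565.

Step 5 — scale by n: T² = 4 · 21.5565 = 86.2258.

T² ≈ 86.2258
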